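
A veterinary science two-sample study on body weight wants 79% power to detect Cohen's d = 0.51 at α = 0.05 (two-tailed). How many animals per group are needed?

z_{α/2} = 1.96, z_β = Φ⁻¹(0.79) = 0.806. For medium effect (d = 0.51): n per group = 2(z_{α/2} + z_β)²/d² = 2(1.96 + 0.806)²/0.51² = 58.8 → 59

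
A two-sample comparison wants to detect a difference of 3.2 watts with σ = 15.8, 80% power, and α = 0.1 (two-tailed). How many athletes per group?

n per group = 2(z_α/2 + z_β)²σ²/d² = 2×(1.645 + 0.84)²×15.8²/3.2² = 301.1 → n = 302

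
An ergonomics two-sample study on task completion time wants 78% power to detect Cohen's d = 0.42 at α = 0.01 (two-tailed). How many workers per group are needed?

z_{α/2} = 2.576, z_β = Φ⁻¹(0.78) = 0.772. For small effect (d = 0.42): n per group = 2(z_{α/2} + z_β)²/d² = 2(2.576 + 0.772)²/0.42² = 127.1 → 128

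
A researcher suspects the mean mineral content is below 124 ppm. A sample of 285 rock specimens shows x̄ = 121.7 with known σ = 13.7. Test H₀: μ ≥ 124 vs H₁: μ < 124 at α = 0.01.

z = -2.834. Critical value: -2.33. Reject H₀.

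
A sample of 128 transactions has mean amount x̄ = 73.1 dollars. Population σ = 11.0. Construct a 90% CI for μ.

CI = x̄ ± z*(σ/√n) = 73.1 ± 1.645(11.0/√128) = 73.1 ± 1.6 = (71.5, 74.7)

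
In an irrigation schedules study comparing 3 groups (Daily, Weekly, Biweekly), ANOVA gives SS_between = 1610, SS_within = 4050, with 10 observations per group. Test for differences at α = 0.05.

df_between = 2, df_within = 27. F = MS_between/MS_within = 805.0/150.0 = 5.367. F_crit ≈ 3.354. Reject H₀. At least one mean differs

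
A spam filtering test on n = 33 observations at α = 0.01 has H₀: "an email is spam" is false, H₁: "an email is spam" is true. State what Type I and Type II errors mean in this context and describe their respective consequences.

Type I (false positive): concluding that an email is spam when it is not — a legitimate email is sent to the spam folder and the user misses it. Type II (false negative): failing to conclude that an email is spam when it is — a spam email lands in the inbox. Which is costlier depends on domain priorities and is a judgement call rather than a statistical fact.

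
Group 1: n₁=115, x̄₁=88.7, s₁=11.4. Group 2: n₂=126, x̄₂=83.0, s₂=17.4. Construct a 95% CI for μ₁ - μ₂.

Difference = 5.7. SE = √(11.4²/115 + 17.4²/126) = 1.88. CI = (2.02, 9.38)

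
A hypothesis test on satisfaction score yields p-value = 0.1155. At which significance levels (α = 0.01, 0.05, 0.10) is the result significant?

p = 0.1155. Not significant at any of the given levels.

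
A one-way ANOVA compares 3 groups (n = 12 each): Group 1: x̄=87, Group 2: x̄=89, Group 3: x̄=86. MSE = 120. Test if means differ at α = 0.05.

Grand mean = 87.33. SS_between = 56.0, MS_between = 28.0. F = 0.233, F_crit ≈ 3.285. Fail to reject H₀.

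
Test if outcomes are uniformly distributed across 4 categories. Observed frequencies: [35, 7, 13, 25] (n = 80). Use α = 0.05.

Expected = 20 each. χ² = Σ(O-E)²/E = 23.4. df = 3, critical value = 7.815. Reject H₀.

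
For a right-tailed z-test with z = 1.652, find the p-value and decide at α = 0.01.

p = P(Z > 1.652) = 1 - Φ(1.652) ≈ 0.0493. Since p ≥ 0.01, fail to reject H₀ (not significant) at α = 0.01.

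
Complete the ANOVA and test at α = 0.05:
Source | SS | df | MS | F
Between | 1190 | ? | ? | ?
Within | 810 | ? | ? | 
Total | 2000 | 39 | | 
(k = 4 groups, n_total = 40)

df_between = 3, df_within = 36. MS_between = 396.67, MS_within = 22.5. F = 17.63, F_crit ≈ 2.866. Reject H₀.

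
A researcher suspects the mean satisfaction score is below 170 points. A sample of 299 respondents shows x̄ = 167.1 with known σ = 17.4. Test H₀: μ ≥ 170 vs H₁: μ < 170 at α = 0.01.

z = -2.882. Critical value: -2.33. Reject H₀.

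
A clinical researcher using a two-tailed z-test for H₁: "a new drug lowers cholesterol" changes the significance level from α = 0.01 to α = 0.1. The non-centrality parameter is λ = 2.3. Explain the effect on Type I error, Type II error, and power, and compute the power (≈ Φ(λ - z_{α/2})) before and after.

Increasing α from 0.01 to 0.1:
• Type I error rate increases (α is the Type I rate by definition).
• Critical value moves from z_{α/2} = 2.576 to 1.645, so power = Φ(λ - z_{α/2}) goes from Φ(2.3 - 2.576) = 0.391 to Φ(2.3 - 1.645) = 0.744.
• Type II error rate β = 1 - power therefore decreases (0.609 → 0.256).
Appropriate when false negatives are costly — here, shelving an effective drug — patients miss out on a treatment that would have helped.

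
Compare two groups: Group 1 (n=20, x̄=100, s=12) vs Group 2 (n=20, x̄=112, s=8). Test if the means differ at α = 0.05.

Pooled sp = 10.2. t = -3.721, df = 38. Critical t = ±2.024. Reject H₀.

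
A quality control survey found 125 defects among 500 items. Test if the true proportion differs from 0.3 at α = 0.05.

p̂ = 0.25, p₀ = 0.3. z = (p̂ - p₀)/√(p₀(1-p₀)/n) = -2.44. Critical: ±1.96. Reject H₀.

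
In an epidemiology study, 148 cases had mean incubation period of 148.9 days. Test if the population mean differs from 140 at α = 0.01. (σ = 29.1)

z = (x̄ - μ₀)/(σ/√n) = (148.9 - 140)/(29.1/√148) = 3.721. Critical value: ±2.576. Since |3.721| > 2.576, Reject H₀.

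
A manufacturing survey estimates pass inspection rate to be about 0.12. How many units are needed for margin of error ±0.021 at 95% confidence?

n = z²p(1-p)/E² = 1.96²×0.12×0.88/0.021² = 919.9 → n = 920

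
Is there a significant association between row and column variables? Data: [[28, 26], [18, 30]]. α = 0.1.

χ² = 2.114. df = 1, critical = 2.706. Fail to reject H₀. No evidence of dependence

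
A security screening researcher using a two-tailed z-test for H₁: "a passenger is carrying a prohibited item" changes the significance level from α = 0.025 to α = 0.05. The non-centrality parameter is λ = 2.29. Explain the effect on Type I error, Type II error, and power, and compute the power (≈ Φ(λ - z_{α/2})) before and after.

Increasing α from 0.025 to 0.05:
• Type I error rate increases (α is the Type I rate by definition).
• Critical value moves from z_{α/2} = 2.241 to 1.96, so power = Φ(λ - z_{α/2}) goes from Φ(2.29 - 2.241) = 0.52 to Φ(2.29 - 1.96) = 0.629.
• Type II error rate β = 1 - power therefore decreases (0.48 → 0.371).
Appropriate when false negatives are costly — here, letting a prohibited item through — security breach.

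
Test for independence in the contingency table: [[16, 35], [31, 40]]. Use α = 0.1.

χ² = 1.893. df = 1, critical = 2.706. Fail to reject H₀. No evidence of dependence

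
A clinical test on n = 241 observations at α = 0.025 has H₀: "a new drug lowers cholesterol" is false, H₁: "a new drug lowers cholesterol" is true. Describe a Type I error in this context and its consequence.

Type I error: rejecting H₀ when it is true — concluding that a new drug lowers cholesterol when in fact it is not. Consequence: approving an ineffective drug — patients take a useless medication and may skip effective alternatives.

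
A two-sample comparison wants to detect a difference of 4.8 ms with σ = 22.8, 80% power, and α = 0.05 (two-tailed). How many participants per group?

n per group = 2(z_α/2 + z_β)²σ²/d² = 2×(1.96 + 0.84)²×22.8²/4.8² = 353.8 → n = 354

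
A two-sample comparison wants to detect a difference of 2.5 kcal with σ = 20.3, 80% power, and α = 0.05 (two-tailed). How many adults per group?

n per group = 2(z_α/2 + z_β)²σ²/d² = 2×(1.96 + 0.84)²×20.3²/2.5² = 1033.9 → n = 1034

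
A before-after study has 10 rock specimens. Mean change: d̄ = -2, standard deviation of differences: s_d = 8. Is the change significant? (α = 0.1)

t = d̄/(s_d/√n) = -2/(8/√10) = -0.791. df = 9, critical t = ±1.833. Fail to reject H₀.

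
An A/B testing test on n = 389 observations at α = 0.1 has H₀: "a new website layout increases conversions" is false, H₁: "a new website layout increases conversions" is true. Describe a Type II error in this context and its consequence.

Type II error: failing to reject H₀ when it is false — concluding that a new website layout increases conversions is not supported when in fact it is. Consequence: discarding a layout that would have improved conversions — lost revenue.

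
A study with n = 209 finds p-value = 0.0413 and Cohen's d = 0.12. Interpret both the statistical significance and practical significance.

Statistically significant (p = 0.0413 < 0.05). Cohen's d = 0.12 indicates a very small effect size. Both statistical and practical significance should be considered.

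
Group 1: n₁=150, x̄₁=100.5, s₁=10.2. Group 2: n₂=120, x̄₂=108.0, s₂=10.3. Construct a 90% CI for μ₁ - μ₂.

Difference = -7.5. SE = √(10.2²/150 + 10.3²/120) = 1.256. CI = (-9.57, -5.43)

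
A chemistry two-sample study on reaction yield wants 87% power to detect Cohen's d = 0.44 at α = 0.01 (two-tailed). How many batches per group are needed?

z_{α/2} = 2.576, z_β = Φ⁻¹(0.87) = 1.126. For small effect (d = 0.44): n per group = 2(z_{α/2} + z_β)²/d² = 2(2.576 + 1.126)²/0.44² = 141.6 → 142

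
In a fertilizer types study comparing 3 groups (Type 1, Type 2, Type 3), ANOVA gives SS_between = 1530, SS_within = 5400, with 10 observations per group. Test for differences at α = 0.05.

df_between = 2, df_within = 27. F = MS_between/MS_within = 765.0/200.0 = 3.825. F_crit ≈ 3.354. Reject H₀. At least one mean differs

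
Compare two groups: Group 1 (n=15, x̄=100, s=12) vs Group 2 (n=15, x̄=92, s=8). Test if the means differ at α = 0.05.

Pooled sp = 10.2. t = 2.148, df = 28. Critical t = ±2.048. Reject H₀.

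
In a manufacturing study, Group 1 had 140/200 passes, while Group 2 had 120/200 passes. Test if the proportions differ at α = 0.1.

p̂₁ = 0.7, p̂₂ = 0.6, pooled p̂ = 0.65. z = 2.097. Critical: ±1.645. Reject H₀.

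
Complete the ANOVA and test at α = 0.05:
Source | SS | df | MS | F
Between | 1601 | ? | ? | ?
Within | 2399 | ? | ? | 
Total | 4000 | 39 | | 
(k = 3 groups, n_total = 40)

df_between = 2, df_within = 37. MS_between = 800.5, MS_within = 64.84. F = 12.346, F_crit ≈ 3.252. Reject H₀.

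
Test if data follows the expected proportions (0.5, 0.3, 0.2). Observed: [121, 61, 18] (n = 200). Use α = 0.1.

Expected: [100.0, 60.0, 40.0]. χ² = 16.527. df = 2, critical = 4.605. Reject H₀.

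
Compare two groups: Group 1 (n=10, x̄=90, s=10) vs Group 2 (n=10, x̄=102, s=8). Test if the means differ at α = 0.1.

Pooled sp = 9.06. t = -2.963, df = 18. Critical t = ±1.734. Reject H₀.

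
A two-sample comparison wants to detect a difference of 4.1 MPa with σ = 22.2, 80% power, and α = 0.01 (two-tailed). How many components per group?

n per group = 2(z_α/2 + z_β)²σ²/d² = 2×(2.576 + 0.84)²×22.2²/4.1² = 684.2 → n = 685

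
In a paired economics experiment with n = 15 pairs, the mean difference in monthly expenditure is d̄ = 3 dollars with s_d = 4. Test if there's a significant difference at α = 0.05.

t = d̄/(s_d/√n) = 3/(4/√15) = 2.905. df = 14, critical t = ±2.145. Reject H₀.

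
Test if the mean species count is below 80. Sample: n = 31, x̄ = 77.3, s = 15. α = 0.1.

t = (77.3 - 80)/(15/√31) = -1.002, df = 30. Critical t = -1.31. Fail to reject H₀.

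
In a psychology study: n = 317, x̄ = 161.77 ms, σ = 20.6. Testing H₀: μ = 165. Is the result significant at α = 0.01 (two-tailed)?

z = (161.77 - 165)/(20.6/√317) = -2.792. Since |z| > 2.576, significant at α = 0.01.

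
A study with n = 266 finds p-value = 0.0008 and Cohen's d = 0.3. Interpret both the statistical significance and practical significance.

Statistically significant (p = 0.0008 < 0.05). Cohen's d = 0.3 indicates a small effect size. Both statistical and practical significance should be considered.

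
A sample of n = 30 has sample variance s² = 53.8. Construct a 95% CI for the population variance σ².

df = 29. χ²_{0.025} = 45.722, χ²_{0.975} = 16.047. CI for σ² = ((n-1)s²/χ²_{α/2}, (n-1)s²/χ²_{1-α/2}) = (29·53.8/45.722, 29·53.8/16.047) = (34.12, 97.23)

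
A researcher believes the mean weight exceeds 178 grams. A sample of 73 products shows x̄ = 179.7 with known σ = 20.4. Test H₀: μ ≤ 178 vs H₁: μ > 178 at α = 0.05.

z = 0.712. Critical value: 1.645. Fail to reject H₀.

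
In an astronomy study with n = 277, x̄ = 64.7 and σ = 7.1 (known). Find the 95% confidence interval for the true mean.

CI = x̄ ± z*(σ/√n) = 64.7 ± 1.96(7.1/√277) = 64.7 ± 0.84 = (63.86, 65.54)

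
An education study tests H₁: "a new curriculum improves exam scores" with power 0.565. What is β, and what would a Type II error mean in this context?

β = 1 - power = 1 - 0.565 = 0.435. A Type II error is failing to reject H₀ when H₀ is false (false negative) — here, failing to conclude that a new curriculum improves exam scores when in fact it is true. Consequence: keeping the old curriculum when the new one would have helped students.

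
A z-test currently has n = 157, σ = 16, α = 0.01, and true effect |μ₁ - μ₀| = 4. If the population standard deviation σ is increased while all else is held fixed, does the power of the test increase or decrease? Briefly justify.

Power decreases: a larger σ inflates the standard error σ/√n, pulling the sampling distribution under H₁ back toward the critical value.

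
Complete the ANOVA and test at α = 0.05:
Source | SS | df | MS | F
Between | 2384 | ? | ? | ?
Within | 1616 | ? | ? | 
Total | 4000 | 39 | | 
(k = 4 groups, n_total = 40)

df_between = 3, df_within = 36. MS_between = 794.67, MS_within = 44.89. F = 17.703, F_crit ≈ 2.866. Reject H₀.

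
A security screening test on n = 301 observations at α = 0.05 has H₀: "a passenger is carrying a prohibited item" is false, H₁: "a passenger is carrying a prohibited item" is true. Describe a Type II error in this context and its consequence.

Type II error: failing to reject H₀ when it is false — concluding that a passenger is carrying a prohibited item is not supported when in fact it is. Consequence: letting a prohibited item through — security breach.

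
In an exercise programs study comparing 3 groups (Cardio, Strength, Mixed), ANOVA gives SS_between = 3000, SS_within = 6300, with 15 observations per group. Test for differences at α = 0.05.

df_between = 2, df_within = 42. F = MS_between/MS_within = 1500.0/150.0 = 10.0. F_crit ≈ 3.22. Reject H₀. At least one mean differs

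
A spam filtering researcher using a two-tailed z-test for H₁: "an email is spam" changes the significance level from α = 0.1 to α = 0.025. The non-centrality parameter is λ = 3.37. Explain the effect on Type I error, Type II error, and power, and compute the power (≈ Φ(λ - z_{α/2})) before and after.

Decreasing α from 0.1 to 0.025:
• Type I error rate decreases (α is the Type I rate by definition).
• Critical value moves from z_{α/2} = 1.645 to 2.241, so power = Φ(λ - z_{α/2}) goes from Φ(3.37 - 1.645) = 0.958 to Φ(3.37 - 2.241) = 0.871.
• Type II error rate β = 1 - power therefore increases (0.042 → 0.129).
Appropriate when false positives are costly — here, a legitimate email is sent to the spam folder and the user misses it.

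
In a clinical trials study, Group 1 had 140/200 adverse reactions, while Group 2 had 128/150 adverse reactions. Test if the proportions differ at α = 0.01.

p̂₁ = 0.7, p̂₂ = 0.853, pooled p̂ = 0.766. z = -3.352. Critical: ±2.576. Reject H₀.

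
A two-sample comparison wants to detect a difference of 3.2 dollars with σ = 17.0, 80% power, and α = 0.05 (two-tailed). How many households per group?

n per group = 2(z_α/2 + z_β)²σ²/d² = 2×(1.96 + 0.84)²×17.0²/3.2² = 442.5 → n = 443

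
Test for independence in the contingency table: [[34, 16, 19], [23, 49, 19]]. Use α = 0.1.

χ² = 16.157. df = 2, critical = 4.605. Reject H₀. Variables are dependent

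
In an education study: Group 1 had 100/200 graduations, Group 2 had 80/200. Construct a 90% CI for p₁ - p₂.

p̂₁ = 0.5, p̂₂ = 0.4. Difference = 0.1. CI = (0.019, 0.181)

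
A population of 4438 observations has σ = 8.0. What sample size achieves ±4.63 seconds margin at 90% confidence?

Without FPC: n₀ = (1.645×8.0/4.63)² = 8.079. With FPC: n = n₀N/(n₀+N-1) = 8.1 → n = 9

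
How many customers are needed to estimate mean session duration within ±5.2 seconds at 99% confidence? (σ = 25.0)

n = (z*σ/E)² = (2.576×25.0/5.2)² = 153.4 → n = 154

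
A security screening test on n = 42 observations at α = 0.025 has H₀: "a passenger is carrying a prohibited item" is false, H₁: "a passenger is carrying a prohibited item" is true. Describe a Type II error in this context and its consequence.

Type II error: failing to reject H₀ when it is false — concluding that a passenger is carrying a prohibited item is not supported when in fact it is. Consequence: letting a prohibited item through — security breach.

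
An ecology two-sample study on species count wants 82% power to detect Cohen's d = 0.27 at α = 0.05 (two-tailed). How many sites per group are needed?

z_{α/2} = 1.96, z_β = Φ⁻¹(0.82) = 0.915. For small effect (d = 0.27): n per group = 2(z_{α/2} + z_β)²/d² = 2(1.96 + 0.915)²/0.27² = 226.8 → 227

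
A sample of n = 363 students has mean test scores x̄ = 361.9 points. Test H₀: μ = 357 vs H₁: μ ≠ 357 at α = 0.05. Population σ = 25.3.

z = (x̄ - μ₀)/(σ/√n) = (361.9 - 357)/(25.3/√363) = 3.69. Critical value: ±1.96. Since |3.69| > 1.96, Reject H₀.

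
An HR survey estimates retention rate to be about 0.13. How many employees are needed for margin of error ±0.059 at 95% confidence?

n = z²p(1-p)/E² = 1.96²×0.13×0.87/0.059² = 124.8 → n = 125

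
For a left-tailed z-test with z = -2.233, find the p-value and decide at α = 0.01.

p = P(Z < -2.233) = Φ(-2.233) ≈ 0.0128. Since p ≥ 0.01, fail to reject H₀ (not significant) at α = 0.01.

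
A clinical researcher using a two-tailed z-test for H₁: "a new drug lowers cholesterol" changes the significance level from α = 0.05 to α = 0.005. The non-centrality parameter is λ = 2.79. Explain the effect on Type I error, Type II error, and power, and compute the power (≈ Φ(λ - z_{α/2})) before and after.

Decreasing α from 0.05 to 0.005:
• Type I error rate decreases (α is the Type I rate by definition).
• Critical value moves from z_{α/2} = 1.96 to 2.807, so power = Φ(λ - z_{α/2}) goes from Φ(2.79 - 1.96) = 0.797 to Φ(2.79 - 2.807) = 0.493.
• Type II error rate β = 1 - power therefore increases (0.203 → 0.507).
Appropriate when false positives are costly — here, approving an ineffective drug — patients take a useless medication and may skip effective alternatives.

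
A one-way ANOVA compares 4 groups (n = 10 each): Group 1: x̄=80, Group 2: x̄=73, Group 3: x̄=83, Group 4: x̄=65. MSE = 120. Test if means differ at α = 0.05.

Grand mean = 75.25. SS_between = 1927.5, MS_between = 642.5. F = 5.354, F_crit ≈ 2.866. Reject H₀.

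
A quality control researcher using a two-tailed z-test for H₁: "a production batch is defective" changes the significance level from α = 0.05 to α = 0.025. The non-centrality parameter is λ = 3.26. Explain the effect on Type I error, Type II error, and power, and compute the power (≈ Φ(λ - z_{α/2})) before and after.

Decreasing α from 0.05 to 0.025:
• Type I error rate decreases (α is the Type I rate by definition).
• Critical value moves from z_{α/2} = 1.96 to 2.241, so power = Φ(λ - z_{α/2}) goes from Φ(3.26 - 1.96) = 0.903 to Φ(3.26 - 2.241) = 0.846.
• Type II error rate β = 1 - power therefore increases (0.097 → 0.154).
Appropriate when false positives are costly — here, scrapping a good batch — wasted material and cost for no reason.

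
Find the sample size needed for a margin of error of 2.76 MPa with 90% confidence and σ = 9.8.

n = (z*σ/E)² = (1.645×9.8/2.76)² = 34.1 → n = 35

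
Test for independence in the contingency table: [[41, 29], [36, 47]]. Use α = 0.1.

χ² = 3.509. df = 1, critical = 2.706. Reject H₀. Variables are dependent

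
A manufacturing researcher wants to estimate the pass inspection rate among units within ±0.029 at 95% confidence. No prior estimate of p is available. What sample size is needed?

Conservative approach: use p = 0.5 (maximizes p(1-p) = 0.25). n = z²(0.25)/E² = 1.96²×0.25/0.029² = 1142.0 → n = 1142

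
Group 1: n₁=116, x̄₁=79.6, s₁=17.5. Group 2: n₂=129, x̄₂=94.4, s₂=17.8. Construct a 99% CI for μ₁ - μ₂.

Difference = -14.8. SE = √(17.5²/116 + 17.8²/129) = 2.257. CI = (-20.62, -8.98)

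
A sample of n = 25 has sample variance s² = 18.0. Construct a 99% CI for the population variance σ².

df = 24. χ²_{0.005} = 45.559, χ²_{0.995} = 9.886. CI for σ² = ((n-1)s²/χ²_{α/2}, (n-1)s²/χ²_{1-α/2}) = (24·18.0/45.559, 24·18.0/9.886) = (9.48, 43.7)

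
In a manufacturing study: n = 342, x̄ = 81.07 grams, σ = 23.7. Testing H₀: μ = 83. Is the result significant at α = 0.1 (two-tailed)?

z = (81.07 - 83)/(23.7/√342) = -1.506. Since |z| ≤ 1.645, not significant at α = 0.1.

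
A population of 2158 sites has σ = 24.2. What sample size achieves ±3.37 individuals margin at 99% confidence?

Without FPC: n₀ = (2.576×24.2/3.37)² = 342.186. With FPC: n = n₀N/(n₀+N-1) = 295.5 → n = 296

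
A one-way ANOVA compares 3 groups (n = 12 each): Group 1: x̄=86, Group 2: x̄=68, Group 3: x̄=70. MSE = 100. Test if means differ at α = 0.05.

Grand mean = 74.67. SS_between = 2336.0, MS_between = 1168.0. F = 11.68, F_crit ≈ 3.285. Reject H₀.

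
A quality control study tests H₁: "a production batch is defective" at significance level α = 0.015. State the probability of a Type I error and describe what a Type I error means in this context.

P(Type I error) = α = 0.015. A Type I error is rejecting H₀ when H₀ is actually true (false positive) — here, concluding that a production batch is defective when in fact this is not the case. Consequence: scrapping a good batch — wasted material and cost for no reason.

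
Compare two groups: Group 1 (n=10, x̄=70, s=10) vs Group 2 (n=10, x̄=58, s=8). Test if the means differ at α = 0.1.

Pooled sp = 9.06. t = 2.963, df = 18. Critical t = ±1.734. Reject H₀.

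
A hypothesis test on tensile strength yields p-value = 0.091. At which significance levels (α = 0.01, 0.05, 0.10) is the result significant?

p = 0.091. Significant at: α = 0.1.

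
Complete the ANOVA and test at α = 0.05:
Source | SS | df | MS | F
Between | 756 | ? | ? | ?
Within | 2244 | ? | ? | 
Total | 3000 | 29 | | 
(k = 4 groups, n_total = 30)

df_between = 3, df_within = 26. MS_between = 252.0, MS_within = 86.31. F = 2.92, F_crit ≈ 2.975. Fail to reject H₀.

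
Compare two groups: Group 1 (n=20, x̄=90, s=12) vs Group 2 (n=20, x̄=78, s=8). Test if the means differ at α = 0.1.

Pooled sp = 10.2. t = 3.721, df = 38. Critical t = ±1.686. Reject H₀.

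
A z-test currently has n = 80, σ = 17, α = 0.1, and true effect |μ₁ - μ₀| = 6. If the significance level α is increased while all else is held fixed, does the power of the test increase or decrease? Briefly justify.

Power increases: a larger α lowers the critical value, so more of the H₁ sampling distribution falls in the rejection region.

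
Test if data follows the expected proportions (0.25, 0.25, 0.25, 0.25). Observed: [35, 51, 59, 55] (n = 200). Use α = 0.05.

Expected: [50.0, 50.0, 50.0, 50.0]. χ² = 6.64. df = 3, critical = 7.815. Fail to reject H₀.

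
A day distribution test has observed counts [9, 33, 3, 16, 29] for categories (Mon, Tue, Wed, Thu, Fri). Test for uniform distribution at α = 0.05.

Expected = 18 each. χ² = Σ(O-E)²/E = 36.444. df = 4, critical value = 9.488. Reject H₀.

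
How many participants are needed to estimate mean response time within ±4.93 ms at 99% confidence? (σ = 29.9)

n = (z*σ/E)² = (2.576×29.9/4.93)² = 244.1 → n = 245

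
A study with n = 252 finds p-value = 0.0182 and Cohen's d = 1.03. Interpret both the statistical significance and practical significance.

Statistically significant (p = 0.0182 < 0.05). Cohen's d = 1.03 indicates a large effect size. Both statistical and practical significance should be considered.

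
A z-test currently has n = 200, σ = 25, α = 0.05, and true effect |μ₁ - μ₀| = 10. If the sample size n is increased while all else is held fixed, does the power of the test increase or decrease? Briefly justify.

Power increases: a larger n shrinks the standard error σ/√n, moving the sampling distribution under H₁ further from the critical value.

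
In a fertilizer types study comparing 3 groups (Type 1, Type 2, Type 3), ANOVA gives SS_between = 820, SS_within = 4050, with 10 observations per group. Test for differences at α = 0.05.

df_between = 2, df_within = 27. F = MS_between/MS_within = 410.0/150.0 = 2.733. F_crit ≈ 3.354. Fail to reject H₀.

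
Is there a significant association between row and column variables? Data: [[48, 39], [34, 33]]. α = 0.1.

χ² = 0.298. df = 1, critical = 2.706. Fail to reject H₀. No evidence of dependence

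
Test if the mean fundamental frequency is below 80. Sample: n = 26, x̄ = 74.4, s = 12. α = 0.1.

t = (74.4 - 80)/(12/√26) = -2.38, df = 25. Critical t = -1.316. Reject H₀.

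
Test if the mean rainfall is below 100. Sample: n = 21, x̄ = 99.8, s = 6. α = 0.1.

t = (99.8 - 100)/(6/√21) = -0.153, df = 20. Critical t = -1.325. Fail to reject H₀.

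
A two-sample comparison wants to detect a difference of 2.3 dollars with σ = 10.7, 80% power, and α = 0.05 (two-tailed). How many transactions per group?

n per group = 2(z_α/2 + z_β)²σ²/d² = 2×(1.96 + 0.84)²×10.7²/2.3² = 339.4 → n = 340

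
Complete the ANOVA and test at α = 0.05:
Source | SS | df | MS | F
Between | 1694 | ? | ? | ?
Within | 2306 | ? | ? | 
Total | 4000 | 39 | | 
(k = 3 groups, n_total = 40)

df_between = 2, df_within = 37. MS_between = 847.0, MS_within = 62.32. F = 13.59, F_crit ≈ 3.252. Reject H₀.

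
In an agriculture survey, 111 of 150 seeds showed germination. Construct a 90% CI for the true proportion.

p̂ = 0.74. CI = p̂ ± z*√(p̂(1-p̂)/n) = (0.681, 0.799)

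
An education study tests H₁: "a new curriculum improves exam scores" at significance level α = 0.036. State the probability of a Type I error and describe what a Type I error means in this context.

P(Type I error) = α = 0.036. A Type I error is rejecting H₀ when H₀ is actually true (false positive) — here, concluding that a new curriculum improves exam scores when in fact this is not the case. Consequence: adopting a curriculum that gives no real benefit — disruption for nothing.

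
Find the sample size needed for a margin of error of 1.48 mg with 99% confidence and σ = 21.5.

n = (z*σ/E)² = (2.576×21.5/1.48)² = 1400.4 → n = 1401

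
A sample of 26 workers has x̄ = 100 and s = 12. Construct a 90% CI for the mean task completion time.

CI = x̄ ± t*(s/√n) = 100 ± 1.708(12/√26) = (95.98, 104.02)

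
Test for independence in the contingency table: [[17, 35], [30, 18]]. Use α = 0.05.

χ² = 8.903. df = 1, critical = 3.841. Reject H₀. Variables are dependent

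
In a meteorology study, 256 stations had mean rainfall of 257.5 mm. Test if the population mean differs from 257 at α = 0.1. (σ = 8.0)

z = (x̄ - μ₀)/(σ/√n) = (257.5 - 257)/(8.0/√256) = 1.0. Critical value: ±1.645. Since |1.0| ≤ 1.645, Fail to reject H₀.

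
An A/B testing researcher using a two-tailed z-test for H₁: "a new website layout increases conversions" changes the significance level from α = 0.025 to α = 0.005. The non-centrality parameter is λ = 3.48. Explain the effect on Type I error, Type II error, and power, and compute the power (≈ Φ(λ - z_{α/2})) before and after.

Decreasing α from 0.025 to 0.005:
• Type I error rate decreases (α is the Type I rate by definition).
• Critical value moves from z_{α/2} = 2.241 to 2.807, so power = Φ(λ - z_{α/2}) goes from Φ(3.48 - 2.241) = 0.892 to Φ(3.48 - 2.807) = 0.75.
• Type II error rate β = 1 - power therefore increases (0.108 → 0.25).
Appropriate when false positives are costly — here, rolling out a layout that doesn't actually help — wasted engineering effort.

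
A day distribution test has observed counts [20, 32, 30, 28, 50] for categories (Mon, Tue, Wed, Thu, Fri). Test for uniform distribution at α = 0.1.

Expected = 32 each. χ² = Σ(O-E)²/E = 15.25. df = 4, critical value = 7.779. Reject H₀.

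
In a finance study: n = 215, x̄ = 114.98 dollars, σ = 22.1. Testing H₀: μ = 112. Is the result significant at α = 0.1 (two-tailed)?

z = (114.98 - 112)/(22.1/√215) = 1.977. Since |z| > 1.645, significant at α = 0.1.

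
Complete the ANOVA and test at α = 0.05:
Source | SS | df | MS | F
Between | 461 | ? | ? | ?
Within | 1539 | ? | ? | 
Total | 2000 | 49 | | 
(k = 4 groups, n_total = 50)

df_between = 3, df_within = 46. MS_between = 153.67, MS_within = 33.46. F = 4.593, F_crit ≈ 2.807. Reject H₀.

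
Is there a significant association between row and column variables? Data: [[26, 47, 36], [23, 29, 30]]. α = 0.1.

χ² = 1.2. df = 2, critical = 4.605. Fail to reject H₀. No evidence of dependence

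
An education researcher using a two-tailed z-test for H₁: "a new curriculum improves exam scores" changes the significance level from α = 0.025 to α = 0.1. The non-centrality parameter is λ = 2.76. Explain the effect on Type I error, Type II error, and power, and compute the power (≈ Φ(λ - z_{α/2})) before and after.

Increasing α from 0.025 to 0.1:
• Type I error rate increases (α is the Type I rate by definition).
• Critical value moves from z_{α/2} = 2.241 to 1.645, so power = Φ(λ - z_{α/2}) goes from Φ(2.76 - 2.241) = 0.698 to Φ(2.76 - 1.645) = 0.868.
• Type II error rate β = 1 - power therefore decreases (0.302 → 0.132).
Appropriate when false negatives are costly — here, keeping the old curriculum when the new one would have helped students.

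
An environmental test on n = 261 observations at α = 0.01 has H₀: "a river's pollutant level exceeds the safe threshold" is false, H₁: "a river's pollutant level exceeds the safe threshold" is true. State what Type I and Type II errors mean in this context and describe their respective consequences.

Type I (false positive): concluding that a river's pollutant level exceeds the safe threshold when it is not — shutting down a compliant factory unnecessarily. Type II (false negative): failing to conclude that a river's pollutant level exceeds the safe threshold when it is — allowing unsafe pollution to continue. Which is costlier depends on domain priorities and is a judgement call rather than a statistical fact.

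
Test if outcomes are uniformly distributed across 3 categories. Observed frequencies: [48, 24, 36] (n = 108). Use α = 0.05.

Expected = 36 each. χ² = Σ(O-E)²/E = 8.0. df = 2, critical value = 5.991. Reject H₀.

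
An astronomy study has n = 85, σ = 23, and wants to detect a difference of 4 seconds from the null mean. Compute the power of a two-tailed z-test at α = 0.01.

SE = σ/√n = 23/√85 = 2.495. Non-centrality λ = d/SE = 4/2.495 = 1.603. Power ≈ Φ(λ - z_{α/2}) = Φ(1.603 - 2.576) = Φ(-0.973) = 0.165.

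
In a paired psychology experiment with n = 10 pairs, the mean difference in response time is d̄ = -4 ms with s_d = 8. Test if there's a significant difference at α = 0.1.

t = d̄/(s_d/√n) = -4/(8/√10) = -1.581. df = 9, critical t = ±1.833. Fail to reject H₀.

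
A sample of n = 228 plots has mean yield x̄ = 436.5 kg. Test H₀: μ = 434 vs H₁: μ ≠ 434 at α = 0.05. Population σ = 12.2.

z = (x̄ - μ₀)/(σ/√n) = (436.5 - 434)/(12.2/√228) = 3.094. Critical value: ±1.96. Since |3.094| > 1.96, Reject H₀.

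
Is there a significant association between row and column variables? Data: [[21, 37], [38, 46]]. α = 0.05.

χ² = 1.152. df = 1, critical = 3.841. Fail to reject H₀. No evidence of dependence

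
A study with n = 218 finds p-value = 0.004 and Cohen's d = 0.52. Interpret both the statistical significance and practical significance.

Statistically significant (p = 0.004 < 0.05). Cohen's d = 0.52 indicates a medium effect size. Both statistical and practical significance should be considered.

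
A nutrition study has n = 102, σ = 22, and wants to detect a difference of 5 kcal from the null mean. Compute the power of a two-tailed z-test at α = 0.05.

SE = σ/√n = 22/√102 = 2.178. Non-centrality λ = d/SE = 5/2.178 = 2.295. Power ≈ Φ(λ - z_{α/2}) = Φ(2.295 - 1.96) = Φ(0.335) = 0.631.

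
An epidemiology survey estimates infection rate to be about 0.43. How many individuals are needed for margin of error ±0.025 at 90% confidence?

n = z²p(1-p)/E² = 1.645²×0.43×0.57/0.025² = 1061.2 → n = 1062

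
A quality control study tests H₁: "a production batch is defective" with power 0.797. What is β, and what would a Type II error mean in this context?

β = 1 - power = 1 - 0.797 = 0.203. A Type II error is failing to reject H₀ when H₀ is false (false negative) — here, failing to conclude that a production batch is defective when in fact it is true. Consequence: shipping a defective batch — faulty products reach customers.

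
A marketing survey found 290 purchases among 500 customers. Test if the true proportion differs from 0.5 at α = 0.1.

p̂ = 0.58, p₀ = 0.5. z = (p̂ - p₀)/√(p₀(1-p₀)/n) = 3.578. Critical: ±1.645. Reject H₀.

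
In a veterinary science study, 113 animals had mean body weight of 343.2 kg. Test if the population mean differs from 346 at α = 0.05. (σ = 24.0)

z = (x̄ - μ₀)/(σ/√n) = (343.2 - 346)/(24.0/√113) = -1.24. Critical value: ±1.96. Since |-1.24| ≤ 1.96, Fail to reject H₀.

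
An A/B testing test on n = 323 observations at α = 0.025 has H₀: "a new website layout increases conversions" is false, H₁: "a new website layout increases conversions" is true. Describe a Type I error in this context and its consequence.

Type I error: rejecting H₀ when it is true — concluding that a new website layout increases conversions when in fact it is not. Consequence: rolling out a layout that doesn't actually help — wasted engineering effort.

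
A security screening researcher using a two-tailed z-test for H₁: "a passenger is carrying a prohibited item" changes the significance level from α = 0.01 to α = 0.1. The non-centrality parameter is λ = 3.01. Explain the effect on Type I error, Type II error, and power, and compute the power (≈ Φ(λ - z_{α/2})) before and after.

Increasing α from 0.01 to 0.1:
• Type I error rate increases (α is the Type I rate by definition).
• Critical value moves from z_{α/2} = 2.576 to 1.645, so power = Φ(λ - z_{α/2}) goes from Φ(3.01 - 2.576) = 0.668 to Φ(3.01 - 1.645) = 0.914.
• Type II error rate β = 1 - power therefore decreases (0.332 → 0.086).
Appropriate when false negatives are costly — here, letting a prohibited item through — security breach.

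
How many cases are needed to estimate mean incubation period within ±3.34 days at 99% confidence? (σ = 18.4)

n = (z*σ/E)² = (2.576×18.4/3.34)² = 201.4 → n = 202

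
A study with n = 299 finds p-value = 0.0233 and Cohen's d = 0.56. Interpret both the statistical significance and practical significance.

Statistically significant (p = 0.0233 < 0.05). Cohen's d = 0.56 indicates a medium effect size. Both statistical and practical significance should be considered.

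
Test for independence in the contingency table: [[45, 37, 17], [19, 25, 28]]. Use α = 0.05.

χ² = 11.6. df = 2, critical = 5.991. Reject H₀. Variables are dependent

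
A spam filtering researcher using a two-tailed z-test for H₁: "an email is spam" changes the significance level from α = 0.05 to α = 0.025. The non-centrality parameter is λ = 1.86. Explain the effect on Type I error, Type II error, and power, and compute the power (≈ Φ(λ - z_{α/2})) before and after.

Decreasing α from 0.05 to 0.025:
• Type I error rate decreases (α is the Type I rate by definition).
• Critical value moves from z_{α/2} = 1.96 to 2.241, so power = Φ(λ - z_{α/2}) goes from Φ(1.86 - 1.96) = 0.46 to Φ(1.86 - 2.241) = 0.352.
• Type II error rate β = 1 - power therefore increases (0.54 → 0.648).
Appropriate when false positives are costly — here, a legitimate email is sent to the spam folder and the user misses it.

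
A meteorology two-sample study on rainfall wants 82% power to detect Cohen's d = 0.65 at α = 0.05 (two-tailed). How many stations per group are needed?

z_{α/2} = 1.96, z_β = Φ⁻¹(0.82) = 0.915. For medium effect (d = 0.65): n per group = 2(z_{α/2} + z_β)²/d² = 2(1.96 + 0.915)²/0.65² = 39.1 → 40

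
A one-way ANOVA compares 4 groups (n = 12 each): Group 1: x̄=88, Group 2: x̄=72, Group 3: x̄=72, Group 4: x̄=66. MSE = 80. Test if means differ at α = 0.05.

Grand mean = 74.5. SS_between = 3204.0, MS_between = 1068.0. F = 13.35, F_crit ≈ 2.816. Reject H₀.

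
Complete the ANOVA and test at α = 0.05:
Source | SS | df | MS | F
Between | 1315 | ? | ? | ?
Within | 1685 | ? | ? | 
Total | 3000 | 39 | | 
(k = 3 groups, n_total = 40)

df_between = 2, df_within = 37. MS_between = 657.5, MS_within = 45.54. F = 14.438, F_crit ≈ 3.252. Reject H₀.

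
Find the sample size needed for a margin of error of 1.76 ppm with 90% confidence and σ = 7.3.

n = (z*σ/E)² = (1.645×7.3/1.76)² = 46.6 → n = 47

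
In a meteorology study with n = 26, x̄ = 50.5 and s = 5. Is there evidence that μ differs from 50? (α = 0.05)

t = (x̄ - μ₀)/(s/√n) = (50.5 - 50)/(5/√26) = 0.51. df = 25, critical t = ±2.06. Fail to reject H₀.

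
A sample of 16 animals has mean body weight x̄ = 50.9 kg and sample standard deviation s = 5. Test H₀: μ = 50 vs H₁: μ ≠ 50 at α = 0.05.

t = (x̄ - μ₀)/(s/√n) = (50.9 - 50)/(5/√16) = 0.72. df = 15, critical t = ±2.131. Fail to reject H₀.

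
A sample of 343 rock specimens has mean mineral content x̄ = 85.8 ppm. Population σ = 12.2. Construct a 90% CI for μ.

CI = x̄ ± z*(σ/√n) = 85.8 ± 1.645(12.2/√343) = 85.8 ± 1.08 = (84.72, 86.88)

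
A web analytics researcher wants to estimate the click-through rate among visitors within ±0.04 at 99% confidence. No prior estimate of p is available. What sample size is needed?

Conservative approach: use p = 0.5 (maximizes p(1-p) = 0.25). n = z²(0.25)/E² = 2.576²×0.25/0.04² = 1036.8 → n = 1037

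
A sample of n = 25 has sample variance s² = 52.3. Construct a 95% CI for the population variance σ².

df = 24. χ²_{0.025} = 39.364, χ²_{0.975} = 12.401. CI for σ² = ((n-1)s²/χ²_{α/2}, (n-1)s²/χ²_{1-α/2}) = (24·52.3/39.364, 24·52.3/12.401) = (31.89, 101.22)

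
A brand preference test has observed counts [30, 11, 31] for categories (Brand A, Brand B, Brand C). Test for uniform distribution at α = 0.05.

Expected = 24 each. χ² = Σ(O-E)²/E = 10.583. df = 2, critical value = 5.991. Reject H₀.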